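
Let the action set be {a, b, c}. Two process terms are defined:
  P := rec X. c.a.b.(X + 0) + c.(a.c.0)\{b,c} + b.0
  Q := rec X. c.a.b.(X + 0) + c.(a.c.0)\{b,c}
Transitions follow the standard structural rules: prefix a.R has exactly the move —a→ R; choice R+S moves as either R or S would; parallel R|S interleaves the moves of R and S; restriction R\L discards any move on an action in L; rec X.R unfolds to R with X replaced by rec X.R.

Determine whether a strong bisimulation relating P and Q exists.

Reachable graph of P (7 states):
  s0 = rec X. c.a.b.(X + 0) + c.(a.c.0)\{b,c} + b.0 | -b-> s1, -c-> s2, -c-> s3
  s1 = 0 | deadlocked
  s2 = (a.c.0)\{b,c} | -a-> s4
  s3 = a.b.((rec X. c.a.b.(X + 0) + c.(a.c.0)\{b,c} + b.0) + 0) | -a-> s5
  s4 = (c.0)\{b,c} | deadlocked
  s5 = b.((rec X. c.a.b.(X + 0) + c.(a.c.0)\{b,c} + b.0) + 0) | -b-> s6
  s6 = (rec X. c.a.b.(X + 0) + c.(a.c.0)\{b,c} + b.0) + 0 | -b-> s1, -c-> s2, -c-> s3
Reachable graph of Q (6 states):
  t0 = rec X. c.a.b.(X + 0) + c.(a.c.0)\{b,c} | -c-> t1, -c-> t2
  t1 = (a.c.0)\{b,c} | -a-> t3
  t2 = a.b.((rec X. c.a.b.(X + 0) + c.(a.c.0)\{b,c}) + 0) | -a-> t4
  t3 = (c.0)\{b,c} | deadlocked
  t4 = b.((rec X. c.a.b.(X + 0) + c.(a.c.0)\{b,c}) + 0) | -b-> t5
  t5 = (rec X. c.a.b.(X + 0) + c.(a.c.0)\{b,c}) + 0 | -c-> t1, -c-> t2
Partition-refinement fixed point:
  B0 = {s0, s6}
  B1 = {s3}
  B2 = {s5}
  B3 = {s1, s4, t3}
  B4 = {s2, t1}
  B5 = {t0, t5}
  B6 = {t2}
  B7 = {t4}
s0 ∈ B0, t0 ∈ B5 → different blocks

not bisimilar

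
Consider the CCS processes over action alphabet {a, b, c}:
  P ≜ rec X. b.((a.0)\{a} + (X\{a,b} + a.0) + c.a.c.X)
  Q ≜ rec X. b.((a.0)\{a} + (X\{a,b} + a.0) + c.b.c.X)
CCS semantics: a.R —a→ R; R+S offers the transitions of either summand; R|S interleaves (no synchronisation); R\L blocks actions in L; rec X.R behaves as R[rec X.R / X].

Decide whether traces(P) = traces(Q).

NO — witness ⟨bca⟩

Reachable graph of P (5 states):
  m0 = rec X. b.((a.0)\{a} + (X\{a,b} + a.0) + c.a.c.X) → -b-> m1
  m1 = (a.0)\{a} + ((rec X. b.((a.0)\{a} + (X\{a,b} + a.0) + c.a.c.X))\{a,b} + a.0) + c.a.c.(rec X. b.((a.0)\{a} + (X\{a,b} + a.0) + c.a.c.X)) → -a-> m2, -c-> m3
  m2 = 0 → stopped
  m3 = a.c.(rec X. b.((a.0)\{a} + (X\{a,b} + a.0) + c.a.c.X)) → -a-> m4
  m4 = c.(rec X. b.((a.0)\{a} + (X\{a,b} + a.0) + c.a.c.X)) → -c-> m0
Reachable graph of Q (5 states):
  n0 = rec X. b.((a.0)\{a} + (X\{a,b} + a.0) + c.b.c.X) → -b-> n1
  n1 = (a.0)\{a} + ((rec X. b.((a.0)\{a} + (X\{a,b} + a.0) + c.b.c.X))\{a,b} + a.0) + c.b.c.(rec X. b.((a.0)\{a} + (X\{a,b} + a.0) + c.b.c.X)) → -a-> n2, -c-> n3
  n2 = 0 → stopped
  n3 = b.c.(rec X. b.((a.0)\{a} + (X\{a,b} + a.0) + c.b.c.X)) → -b-> n4
  n4 = c.(rec X. b.((a.0)\{a} + (X\{a,b} + a.0) + c.b.c.X)) → -c-> n0
Trace ⟨bca⟩ through P, begin at {m0}:
  [1] b ⇒ {m1}
  [2] c ⇒ {m3}
  [3] a ⇒ {m4}
  — P admits the full trace.
Trace ⟨bca⟩ through Q, begin at {n0}:
  [1] b ⇒ {n1}
  [2] c ⇒ {n3}
  [3] a ⇒ ∅  — Q cannot continue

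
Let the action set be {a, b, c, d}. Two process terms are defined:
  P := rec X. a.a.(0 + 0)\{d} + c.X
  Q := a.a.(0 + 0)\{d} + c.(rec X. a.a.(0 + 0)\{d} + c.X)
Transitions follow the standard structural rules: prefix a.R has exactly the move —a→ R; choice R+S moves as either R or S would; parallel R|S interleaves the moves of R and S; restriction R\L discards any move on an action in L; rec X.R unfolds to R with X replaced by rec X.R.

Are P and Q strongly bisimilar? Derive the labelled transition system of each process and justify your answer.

LTS(P): 3 reachable states
  p0 = rec X. a.a.(0 + 0)\{d} + c.X → --a--▸ p1, --c--▸ p0
  p1 = a.(0 + 0)\{d} → --a--▸ p2
  p2 = (0 + 0)\{d} → (no moves)
LTS(Q): 4 reachable states
  q0 = a.a.(0 + 0)\{d} + c.(rec X. a.a.(0 + 0)\{d} + c.X) → --a--▸ q1, --c--▸ q2
  q1 = a.(0 + 0)\{d} → --a--▸ q3
  q2 = rec X. a.a.(0 + 0)\{d} + c.X → --a--▸ q1, --c--▸ q2
  q3 = (0 + 0)\{d} → (no moves)
Partition-refinement fixed point:
  B0 = {p0, q0, q2}
  B1 = {p1, q1}
  B2 = {p2, q3}
p0 ∈ B0, q0 ∈ B0 → same block

bisimilar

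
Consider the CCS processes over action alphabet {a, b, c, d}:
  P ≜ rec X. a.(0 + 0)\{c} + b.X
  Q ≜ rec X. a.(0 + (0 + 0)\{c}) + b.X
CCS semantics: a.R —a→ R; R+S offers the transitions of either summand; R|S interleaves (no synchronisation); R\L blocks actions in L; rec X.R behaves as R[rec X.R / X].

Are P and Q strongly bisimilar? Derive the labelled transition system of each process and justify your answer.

Reachable graph of P (2 states):
  s0 = rec X. a.(0 + 0)\{c} + b.X :: -a-> s1, -b-> s0
  s1 = (0 + 0)\{c} :: ∅
Reachable graph of Q (2 states):
  t0 = rec X. a.(0 + (0 + 0)\{c}) + b.X :: -a-> t1, -b-> t0
  t1 = 0 + (0 + 0)\{c} :: ∅
Partition-refinement fixed point:
  B0 = {s0, t0}
  B1 = {s1, t1}
s0 ∈ B0, t0 ∈ B0 → same block

YES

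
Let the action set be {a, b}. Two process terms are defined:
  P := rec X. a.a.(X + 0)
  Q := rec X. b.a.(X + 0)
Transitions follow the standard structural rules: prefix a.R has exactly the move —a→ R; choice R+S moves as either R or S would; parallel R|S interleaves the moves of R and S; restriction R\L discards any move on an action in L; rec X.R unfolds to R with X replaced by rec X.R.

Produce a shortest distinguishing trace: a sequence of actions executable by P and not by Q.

P's transition system — 3 states:
  p0 = rec X. a.a.(X + 0) → ··a··> p1
  p1 = a.((rec X. a.a.(X + 0)) + 0) → ··a··> p2
  p2 = (rec X. a.a.(X + 0)) + 0 → ··a··> p1
Q's transition system — 3 states:
  q0 = rec X. b.a.(X + 0) → ··b··> q1
  q1 = a.((rec X. b.a.(X + 0)) + 0) → ··a··> q2
  q2 = (rec X. b.a.(X + 0)) + 0 → ··b··> q1
Run σ = ⟨a⟩ on P: start {p0}
  step 1 (a): {p1}
  P completes σ.
Run σ = ⟨a⟩ on Q: start {q0}
  step 1 (a): ∅  — Q cannot continue

a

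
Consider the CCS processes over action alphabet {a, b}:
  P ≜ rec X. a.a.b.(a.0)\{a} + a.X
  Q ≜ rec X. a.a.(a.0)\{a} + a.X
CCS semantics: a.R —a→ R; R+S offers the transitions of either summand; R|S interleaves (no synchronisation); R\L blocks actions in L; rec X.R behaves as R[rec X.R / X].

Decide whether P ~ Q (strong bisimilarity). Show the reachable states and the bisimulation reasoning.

P ≁ Q

Reachable graph of P (4 states):
  s0 = rec X. a.a.b.(a.0)\{a} + a.X → =a=> s0, =a=> s1
  s1 = a.b.(a.0)\{a} → =a=> s2
  s2 = b.(a.0)\{a} → =b=> s3
  s3 = (a.0)\{a} → deadlocked
Reachable graph of Q (3 states):
  t0 = rec X. a.a.(a.0)\{a} + a.X → =a=> t0, =a=> t1
  t1 = a.(a.0)\{a} → =a=> t2
  t2 = (a.0)\{a} → deadlocked
Partition-refinement fixed point:
  B0 = {s0}
  B1 = {s1}
  B2 = {s2}
  B3 = {s3, t2}
  B4 = {t0}
  B5 = {t1}
s0 ∈ B0, t0 ∈ B4 → different blocks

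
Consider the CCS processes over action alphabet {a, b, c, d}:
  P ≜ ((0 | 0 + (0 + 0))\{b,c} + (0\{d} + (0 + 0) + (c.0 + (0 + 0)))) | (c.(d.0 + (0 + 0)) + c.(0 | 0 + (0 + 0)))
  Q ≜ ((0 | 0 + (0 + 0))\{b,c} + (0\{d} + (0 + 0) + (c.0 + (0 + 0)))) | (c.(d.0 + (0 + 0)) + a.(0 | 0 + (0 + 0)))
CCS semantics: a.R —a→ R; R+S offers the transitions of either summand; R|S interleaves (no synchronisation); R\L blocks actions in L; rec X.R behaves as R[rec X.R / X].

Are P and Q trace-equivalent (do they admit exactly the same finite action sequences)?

traces(P) ≠ traces(Q) — witness ⟨a⟩

P's transition system — 8 states:
  s0 = ((0 | 0 + (0 + 0))\{b,c} + (0\{d} + (0 + 0) + (c.0 + (0 + 0)))) | (c.(d.0 + (0 + 0)) + c.(0 | 0 + (0 + 0))) | --c--▸ s1, --c--▸ s2, --c--▸ s3
  s1 = ((0 | 0 + (0 + 0))\{b,c} + (0\{d} + (0 + 0) + (c.0 + (0 + 0)))) | (0 | 0 + (0 + 0)) | --c--▸ s4
  s2 = ((0 | 0 + (0 + 0))\{b,c} + (0\{d} + (0 + 0) + (c.0 + (0 + 0)))) | (d.0 + (0 + 0)) | --c--▸ s5, --d--▸ s6
  s3 = 0 | (c.(d.0 + (0 + 0)) + c.(0 | 0 + (0 + 0))) | --c--▸ s4, --c--▸ s5
  s4 = 0 | (0 | 0 + (0 + 0)) | stopped
  s5 = 0 | (d.0 + (0 + 0)) | --d--▸ s7
  s6 = ((0 | 0 + (0 + 0))\{b,c} + (0\{d} + (0 + 0) + (c.0 + (0 + 0)))) | 0 | --c--▸ s7
  s7 = 0 | 0 | stopped
Q's transition system — 8 states:
  t0 = ((0 | 0 + (0 + 0))\{b,c} + (0\{d} + (0 + 0) + (c.0 + (0 + 0)))) | (c.(d.0 + (0 + 0)) + a.(0 | 0 + (0 + 0))) | --a--▸ t1, --c--▸ t2, --c--▸ t3
  t1 = ((0 | 0 + (0 + 0))\{b,c} + (0\{d} + (0 + 0) + (c.0 + (0 + 0)))) | (0 | 0 + (0 + 0)) | --c--▸ t4
  t2 = ((0 | 0 + (0 + 0))\{b,c} + (0\{d} + (0 + 0) + (c.0 + (0 + 0)))) | (d.0 + (0 + 0)) | --c--▸ t5, --d--▸ t6
  t3 = 0 | (c.(d.0 + (0 + 0)) + a.(0 | 0 + (0 + 0))) | --a--▸ t4, --c--▸ t5
  t4 = 0 | (0 | 0 + (0 + 0)) | stopped
  t5 = 0 | (d.0 + (0 + 0)) | --d--▸ t7
  t6 = ((0 | 0 + (0 + 0))\{b,c} + (0\{d} + (0 + 0) + (c.0 + (0 + 0)))) | 0 | --c--▸ t7
  t7 = 0 | 0 | stopped
Trace ⟨a⟩ through Q, begin at {t0}:
  [1] a ⇒ {t1}
  Q completes σ.
Trace ⟨a⟩ through P, begin at {s0}:
  [1] a ⇒ ∅ (P stuck)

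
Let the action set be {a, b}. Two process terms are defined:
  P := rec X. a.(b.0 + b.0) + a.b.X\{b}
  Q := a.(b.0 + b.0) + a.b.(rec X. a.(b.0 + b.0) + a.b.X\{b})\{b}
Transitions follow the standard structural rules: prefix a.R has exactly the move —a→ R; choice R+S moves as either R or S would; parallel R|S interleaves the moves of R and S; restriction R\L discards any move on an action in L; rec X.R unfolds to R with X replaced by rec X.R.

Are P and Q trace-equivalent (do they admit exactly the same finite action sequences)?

Reachable graph of P (7 states):
  u0 = rec X. a.(b.0 + b.0) + a.b.X\{b} → -a-> u1, -a-> u2
  u1 = b.(rec X. a.(b.0 + b.0) + a.b.X\{b})\{b} → -b-> u3
  u2 = b.0 + b.0 → -b-> u4
  u3 = (rec X. a.(b.0 + b.0) + a.b.X\{b})\{b} → -a-> u5, -a-> u6
  u4 = 0 → stopped
  u5 = (b.(rec X. a.(b.0 + b.0) + a.b.X\{b})\{b})\{b} → stopped
  u6 = (b.0 + b.0)\{b} → stopped
Reachable graph of Q (7 states):
  v0 = a.(b.0 + b.0) + a.b.(rec X. a.(b.0 + b.0) + a.b.X\{b})\{b} → -a-> v1, -a-> v2
  v1 = b.(rec X. a.(b.0 + b.0) + a.b.X\{b})\{b} → -b-> v3
  v2 = b.0 + b.0 → -b-> v4
  v3 = (rec X. a.(b.0 + b.0) + a.b.X\{b})\{b} → -a-> v5, -a-> v6
  v4 = 0 → stopped
  v5 = (b.(rec X. a.(b.0 + b.0) + a.b.X\{b})\{b})\{b} → stopped
  v6 = (b.0 + b.0)\{b} → stopped
Bisimilarity quotient blocks:
  B0 = {u0, v0}
  B1 = {u2, v2}
  B2 = {u4, u5, u6, v4, v5, v6}
  B3 = {u1, v1}
  B4 = {u3, v3}
u0 ∈ B0, v0 ∈ B0 → same block
Bisimilar ⇒ trace-equivalent.

trace-equivalent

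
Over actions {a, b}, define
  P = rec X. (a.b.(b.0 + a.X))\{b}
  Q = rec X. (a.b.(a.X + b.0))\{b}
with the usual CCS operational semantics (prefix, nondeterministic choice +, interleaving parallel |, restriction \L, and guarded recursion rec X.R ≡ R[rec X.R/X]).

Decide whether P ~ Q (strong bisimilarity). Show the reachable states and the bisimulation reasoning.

Reachable graph of P (2 states):
  m0 = rec X. (a.b.(b.0 + a.X))\{b} ⊢ -a-> m1
  m1 = (b.(b.0 + a.(rec X. (a.b.(b.0 + a.X))\{b})))\{b} ⊢ (no moves)
Reachable graph of Q (2 states):
  n0 = rec X. (a.b.(a.X + b.0))\{b} ⊢ -a-> n1
  n1 = (b.(a.(rec X. (a.b.(a.X + b.0))\{b}) + b.0))\{b} ⊢ (no moves)
Partition-refinement fixed point:
  B0 = {m0, n0}
  B1 = {m1, n1}
m0 ∈ B0, n0 ∈ B0 → same block

bisimilar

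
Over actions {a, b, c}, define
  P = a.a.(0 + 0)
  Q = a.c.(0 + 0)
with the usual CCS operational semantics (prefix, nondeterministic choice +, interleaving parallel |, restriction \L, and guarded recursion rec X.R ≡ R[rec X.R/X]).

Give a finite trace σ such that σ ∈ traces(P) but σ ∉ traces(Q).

aa

Reachable graph of P (3 states):
  m0 = a.a.(0 + 0) → --a--▸ m1
  m1 = a.(0 + 0) → --a--▸ m2
  m2 = 0 + 0 → deadlocked
Reachable graph of Q (3 states):
  n0 = a.c.(0 + 0) → --a--▸ n1
  n1 = c.(0 + 0) → --c--▸ n2
  n2 = 0 + 0 → deadlocked
Run σ = ⟨aa⟩ on P: start {m0}
  after a @ step 1: {m1}
  after a @ step 2: {m2}
  ✓ P
Run σ = ⟨aa⟩ on Q: start {n0}
  after a @ step 1: {n1}
  after a @ step 2: ∅  — Q cannot continue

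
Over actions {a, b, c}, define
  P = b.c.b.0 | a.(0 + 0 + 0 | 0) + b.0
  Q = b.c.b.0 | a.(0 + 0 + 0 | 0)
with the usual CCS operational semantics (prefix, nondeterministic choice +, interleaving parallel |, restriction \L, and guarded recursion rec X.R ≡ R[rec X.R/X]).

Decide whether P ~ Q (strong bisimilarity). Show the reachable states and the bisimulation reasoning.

P's transition system — 9 states:
  u0 = b.c.b.0 | a.(0 + 0 + 0 | 0) + b.0 | --a--▸ u1, --b--▸ u2, --b--▸ u3
  u1 = b.c.b.0 | (0 + 0 + 0 | 0) | --b--▸ u4
  u2 = 0 | ∅
  u3 = c.b.0 | a.(0 + 0 + 0 | 0) | --a--▸ u4, --c--▸ u5
  u4 = c.b.0 | (0 + 0 + 0 | 0) | --c--▸ u6
  u5 = b.0 | a.(0 + 0 + 0 | 0) | --a--▸ u6, --b--▸ u7
  u6 = b.0 | (0 + 0 + 0 | 0) | --b--▸ u8
  u7 = 0 | a.(0 + 0 + 0 | 0) | --a--▸ u8
  u8 = 0 | (0 + 0 + 0 | 0) | ∅
Q's transition system — 8 states:
  v0 = b.c.b.0 | a.(0 + 0 + 0 | 0) | --a--▸ v1, --b--▸ v2
  v1 = b.c.b.0 | (0 + 0 + 0 | 0) | --b--▸ v3
  v2 = c.b.0 | a.(0 + 0 + 0 | 0) | --a--▸ v3, --c--▸ v4
  v3 = c.b.0 | (0 + 0 + 0 | 0) | --c--▸ v5
  v4 = b.0 | a.(0 + 0 + 0 | 0) | --a--▸ v5, --b--▸ v6
  v5 = b.0 | (0 + 0 + 0 | 0) | --b--▸ v7
  v6 = 0 | a.(0 + 0 + 0 | 0) | --a--▸ v7
  v7 = 0 | (0 + 0 + 0 | 0) | ∅
Coarsest stable partition (strong bisimilarity classes):
  B0 = {u0}
  B1 = {u2, u8, v7}
  B2 = {u3, v2}
  B3 = {u5, v4}
  B4 = {u7, v6}
  B5 = {u6, v5}
  B6 = {u4, v3}
  B7 = {u1, v1}
  B8 = {v0}
u0 ∈ B0, v0 ∈ B8 → different blocks

NO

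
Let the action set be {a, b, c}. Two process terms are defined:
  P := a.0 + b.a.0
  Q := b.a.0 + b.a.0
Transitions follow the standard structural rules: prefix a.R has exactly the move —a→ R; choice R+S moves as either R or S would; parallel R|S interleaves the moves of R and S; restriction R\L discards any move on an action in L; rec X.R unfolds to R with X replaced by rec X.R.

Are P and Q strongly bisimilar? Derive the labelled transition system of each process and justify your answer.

Reachable graph of P (3 states):
  m0 = a.0 + b.a.0 ⊢ -a-> m1, -b-> m2
  m1 = 0 ⊢ stopped
  m2 = a.0 ⊢ -a-> m1
Reachable graph of Q (3 states):
  n0 = b.a.0 + b.a.0 ⊢ -b-> n1
  n1 = a.0 ⊢ -a-> n2
  n2 = 0 ⊢ stopped
Partition-refinement fixed point:
  B0 = {m0}
  B1 = {m1, n2}
  B2 = {m2, n1}
  B3 = {n0}
m0 ∈ B0, n0 ∈ B3 → different blocks

NO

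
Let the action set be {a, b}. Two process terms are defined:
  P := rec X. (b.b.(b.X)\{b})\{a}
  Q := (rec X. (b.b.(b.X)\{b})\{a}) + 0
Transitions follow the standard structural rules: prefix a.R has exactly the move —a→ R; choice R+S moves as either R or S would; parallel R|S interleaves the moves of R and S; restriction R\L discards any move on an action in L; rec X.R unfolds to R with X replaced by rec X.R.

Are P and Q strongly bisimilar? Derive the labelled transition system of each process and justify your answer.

Reachable graph of P (3 states):
  p0 = rec X. (b.b.(b.X)\{b})\{a} has moves ··b··> p1
  p1 = (b.(b.(rec X. (b.b.(b.X)\{b})\{a}))\{b})\{a} has moves ··b··> p2
  p2 = (b.(rec X. (b.b.(b.X)\{b})\{a}))\{b}\{a} has moves (no moves)
Reachable graph of Q (3 states):
  q0 = (rec X. (b.b.(b.X)\{b})\{a}) + 0 has moves ··b··> q1
  q1 = (b.(b.(rec X. (b.b.(b.X)\{b})\{a}))\{b})\{a} has moves ··b··> q2
  q2 = (b.(rec X. (b.b.(b.X)\{b})\{a}))\{b}\{a} has moves (no moves)
Coarsest stable partition (strong bisimilarity classes):
  B0 = {p0, q0}
  B1 = {p1, q1}
  B2 = {p2, q2}
p0 ∈ B0, q0 ∈ B0 → same block

P ~ Q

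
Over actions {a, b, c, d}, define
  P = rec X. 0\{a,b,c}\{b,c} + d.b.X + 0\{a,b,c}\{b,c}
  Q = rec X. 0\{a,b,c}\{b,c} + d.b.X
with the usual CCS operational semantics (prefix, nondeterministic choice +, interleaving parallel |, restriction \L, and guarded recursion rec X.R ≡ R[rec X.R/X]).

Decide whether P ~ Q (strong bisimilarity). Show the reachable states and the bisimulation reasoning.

Reachable graph of P (2 states):
  p0 = rec X. 0\{a,b,c}\{b,c} + d.b.X + 0\{a,b,c}\{b,c} has moves ··d··> p1
  p1 = b.(rec X. 0\{a,b,c}\{b,c} + d.b.X + 0\{a,b,c}\{b,c}) has moves ··b··> p0
Reachable graph of Q (2 states):
  q0 = rec X. 0\{a,b,c}\{b,c} + d.b.X has moves ··d··> q1
  q1 = b.(rec X. 0\{a,b,c}\{b,c} + d.b.X) has moves ··b··> q0
Coarsest stable partition (strong bisimilarity classes):
  B0 = {p0, q0}
  B1 = {p1, q1}
p0 ∈ B0, q0 ∈ B0 → same block

YES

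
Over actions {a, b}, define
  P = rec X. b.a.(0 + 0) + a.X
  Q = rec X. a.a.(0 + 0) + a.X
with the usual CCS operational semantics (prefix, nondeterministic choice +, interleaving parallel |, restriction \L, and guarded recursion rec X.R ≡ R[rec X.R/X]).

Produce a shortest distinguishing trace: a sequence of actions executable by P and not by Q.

Reachable graph of P (3 states):
  p0 = rec X. b.a.(0 + 0) + a.X has moves --a--▸ p0, --b--▸ p1
  p1 = a.(0 + 0) has moves --a--▸ p2
  p2 = 0 + 0 has moves ∅
Reachable graph of Q (3 states):
  q0 = rec X. a.a.(0 + 0) + a.X has moves --a--▸ q0, --a--▸ q1
  q1 = a.(0 + 0) has moves --a--▸ q2
  q2 = 0 + 0 has moves ∅
Run σ = ⟨b⟩ on P: start {p0}
  [1] b ⇒ {p1}
  ✓ P
Run σ = ⟨b⟩ on Q: start {q0}
  [1] b ⇒ no successor for Q

b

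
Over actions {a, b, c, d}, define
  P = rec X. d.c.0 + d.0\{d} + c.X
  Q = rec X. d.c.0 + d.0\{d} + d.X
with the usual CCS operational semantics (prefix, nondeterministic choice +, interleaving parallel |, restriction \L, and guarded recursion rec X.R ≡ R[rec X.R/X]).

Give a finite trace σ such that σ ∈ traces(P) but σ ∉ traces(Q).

P's transition system — 4 states:
  m0 = rec X. d.c.0 + d.0\{d} + c.X → =c=> m0, =d=> m1, =d=> m2
  m1 = 0\{d} → ∅
  m2 = c.0 → =c=> m3
  m3 = 0 → ∅
Q's transition system — 4 states:
  n0 = rec X. d.c.0 + d.0\{d} + d.X → =d=> n0, =d=> n1, =d=> n2
  n1 = 0\{d} → ∅
  n2 = c.0 → =c=> n3
  n3 = 0 → ∅
Trace ⟨c⟩ through P, begin at {m0}:
  after c @ step 1: {m0}
  P completes σ.
Trace ⟨c⟩ through Q, begin at {n0}:
  after c @ step 1: ∅  — Q cannot continue

c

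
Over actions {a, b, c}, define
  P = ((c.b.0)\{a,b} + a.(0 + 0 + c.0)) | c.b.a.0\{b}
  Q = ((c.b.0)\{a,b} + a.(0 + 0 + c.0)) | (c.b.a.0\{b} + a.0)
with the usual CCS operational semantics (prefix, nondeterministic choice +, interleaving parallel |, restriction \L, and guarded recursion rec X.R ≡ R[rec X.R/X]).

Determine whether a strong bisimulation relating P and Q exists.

LTS(P): 16 reachable states
  m0 = ((c.b.0)\{a,b} + a.(0 + 0 + c.0)) | c.b.a.0\{b} | —a→ m1, —c→ m2, —c→ m3
  m1 = (0 + 0 + c.0) | c.b.a.0\{b} | —c→ m4, —c→ m5
  m2 = ((c.b.0)\{a,b} + a.(0 + 0 + c.0)) | b.a.0\{b} | —a→ m4, —b→ m6, —c→ m7
  m3 = (b.0)\{a,b} | c.b.a.0\{b} | —c→ m7
  m4 = (0 + 0 + c.0) | b.a.0\{b} | —b→ m8, —c→ m9
  m5 = 0 | c.b.a.0\{b} | —c→ m9
  m6 = ((c.b.0)\{a,b} + a.(0 + 0 + c.0)) | a.0\{b} | —a→ m10, —a→ m8, —c→ m11
  m7 = (b.0)\{a,b} | b.a.0\{b} | —b→ m11
  m8 = (0 + 0 + c.0) | a.0\{b} | —a→ m12, —c→ m13
  m9 = 0 | b.a.0\{b} | —b→ m13
  m10 = ((c.b.0)\{a,b} + a.(0 + 0 + c.0)) | 0\{b} | —a→ m12, —c→ m14
  m11 = (b.0)\{a,b} | a.0\{b} | —a→ m14
  m12 = (0 + 0 + c.0) | 0\{b} | —c→ m15
  m13 = 0 | a.0\{b} | —a→ m15
  m14 = (b.0)\{a,b} | 0\{b} | (no moves)
  m15 = 0 | 0\{b} | (no moves)
LTS(Q): 20 reachable states
  n0 = ((c.b.0)\{a,b} + a.(0 + 0 + c.0)) | (c.b.a.0\{b} + a.0) | —a→ n1, —a→ n2, —c→ n3, —c→ n4
  n1 = ((c.b.0)\{a,b} + a.(0 + 0 + c.0)) | 0 | —a→ n5, —c→ n6
  n2 = (0 + 0 + c.0) | (c.b.a.0\{b} + a.0) | —a→ n5, —c→ n7, —c→ n8
  n3 = ((c.b.0)\{a,b} + a.(0 + 0 + c.0)) | b.a.0\{b} | —a→ n7, —b→ n9, —c→ n10
  n4 = (b.0)\{a,b} | (c.b.a.0\{b} + a.0) | —a→ n6, —c→ n10
  n5 = (0 + 0 + c.0) | 0 | —c→ n11
  n6 = (b.0)\{a,b} | 0 | (no moves)
  n7 = (0 + 0 + c.0) | b.a.0\{b} | —b→ n12, —c→ n13
  n8 = 0 | (c.b.a.0\{b} + a.0) | —a→ n11, —c→ n13
  n9 = ((c.b.0)\{a,b} + a.(0 + 0 + c.0)) | a.0\{b} | —a→ n12, —a→ n14, —c→ n15
  n10 = (b.0)\{a,b} | b.a.0\{b} | —b→ n15
  n11 = 0 | 0 | (no moves)
  n12 = (0 + 0 + c.0) | a.0\{b} | —a→ n16, —c→ n17
  n13 = 0 | b.a.0\{b} | —b→ n17
  n14 = ((c.b.0)\{a,b} + a.(0 + 0 + c.0)) | 0\{b} | —a→ n16, —c→ n18
  n15 = (b.0)\{a,b} | a.0\{b} | —a→ n18
  n16 = (0 + 0 + c.0) | 0\{b} | —c→ n19
  n17 = 0 | a.0\{b} | —a→ n19
  n18 = (b.0)\{a,b} | 0\{b} | (no moves)
  n19 = 0 | 0\{b} | (no moves)
Coarsest stable partition (strong bisimilarity classes):
  B0 = {m0}
  B1 = {m2, n3}
  B2 = {m6, n9}
  B3 = {m8, n12}
  B4 = {m11, m13, n15, n17}
  B5 = {m14, m15, n11, n18, n19, n6}
  B6 = {m12, n16, n5}
  B7 = {m10, n1, n14}
  B8 = {m4, n7}
  B9 = {m7, m9, n10, n13}
  B10 = {m3, m5}
  B11 = {m1}
  B12 = {n0}
  B13 = {n4, n8}
  B14 = {n2}
m0 ∈ B0, n0 ∈ B12 → different blocks

not bisimilar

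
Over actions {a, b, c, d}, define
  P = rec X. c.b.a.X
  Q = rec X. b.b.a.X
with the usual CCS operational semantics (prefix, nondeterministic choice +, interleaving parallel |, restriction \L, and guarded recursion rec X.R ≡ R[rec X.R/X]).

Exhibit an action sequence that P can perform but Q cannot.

c

Reachable graph of P (3 states):
  m0 = rec X. c.b.a.X → —c→ m1
  m1 = b.a.(rec X. c.b.a.X) → —b→ m2
  m2 = a.(rec X. c.b.a.X) → —a→ m0
Reachable graph of Q (3 states):
  n0 = rec X. b.b.a.X → —b→ n1
  n1 = b.a.(rec X. b.b.a.X) → —b→ n2
  n2 = a.(rec X. b.b.a.X) → —a→ n0
Executing c from P (initial set {m0}):
  [1] c ⇒ {m1}
  ✓ P
Executing c from Q (initial set {n0}):
  [1] c ⇒ ∅  — Q cannot continue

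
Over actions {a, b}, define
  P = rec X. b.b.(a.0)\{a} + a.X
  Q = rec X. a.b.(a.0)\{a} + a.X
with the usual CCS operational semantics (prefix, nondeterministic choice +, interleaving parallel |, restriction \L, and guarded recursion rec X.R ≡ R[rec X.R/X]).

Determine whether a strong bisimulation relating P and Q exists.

LTS(P): 3 reachable states
  s0 = rec X. b.b.(a.0)\{a} + a.X has moves -a-> s0, -b-> s1
  s1 = b.(a.0)\{a} has moves -b-> s2
  s2 = (a.0)\{a} has moves ·
LTS(Q): 3 reachable states
  t0 = rec X. a.b.(a.0)\{a} + a.X has moves -a-> t0, -a-> t1
  t1 = b.(a.0)\{a} has moves -b-> t2
  t2 = (a.0)\{a} has moves ·
Partition-refinement fixed point:
  B0 = {s0}
  B1 = {s1, t1}
  B2 = {s2, t2}
  B3 = {t0}
s0 ∈ B0, t0 ∈ B3 → different blocks

NO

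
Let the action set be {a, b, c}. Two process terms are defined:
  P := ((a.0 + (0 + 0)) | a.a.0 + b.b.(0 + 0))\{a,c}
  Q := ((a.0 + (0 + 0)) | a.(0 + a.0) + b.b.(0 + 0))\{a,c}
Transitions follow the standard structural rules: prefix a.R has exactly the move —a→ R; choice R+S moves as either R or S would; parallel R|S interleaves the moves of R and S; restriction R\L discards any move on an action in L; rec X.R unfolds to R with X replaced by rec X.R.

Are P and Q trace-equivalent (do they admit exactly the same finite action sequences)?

P's transition system — 3 states:
  u0 = ((a.0 + (0 + 0)) | a.a.0 + b.b.(0 + 0))\{a,c} :: =b=> u1
  u1 = (b.(0 + 0))\{a,c} :: =b=> u2
  u2 = (0 + 0)\{a,c} :: deadlocked
Q's transition system — 3 states:
  v0 = ((a.0 + (0 + 0)) | a.(0 + a.0) + b.b.(0 + 0))\{a,c} :: =b=> v1
  v1 = (b.(0 + 0))\{a,c} :: =b=> v2
  v2 = (0 + 0)\{a,c} :: deadlocked
Coarsest stable partition (strong bisimilarity classes):
  B0 = {u0, v0}
  B1 = {u1, v1}
  B2 = {u2, v2}
u0 ∈ B0, v0 ∈ B0 → same block
Bisimilar ⇒ trace-equivalent.

YES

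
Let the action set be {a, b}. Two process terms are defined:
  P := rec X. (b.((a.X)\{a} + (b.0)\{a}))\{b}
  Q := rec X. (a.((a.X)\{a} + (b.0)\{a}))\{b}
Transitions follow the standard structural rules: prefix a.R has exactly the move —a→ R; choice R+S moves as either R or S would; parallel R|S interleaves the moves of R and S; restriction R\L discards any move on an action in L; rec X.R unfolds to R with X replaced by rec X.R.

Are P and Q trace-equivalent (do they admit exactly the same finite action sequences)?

Reachable graph of P (1 states):
  p0 = rec X. (b.((a.X)\{a} + (b.0)\{a}))\{b} has moves stopped
Reachable graph of Q (2 states):
  q0 = rec X. (a.((a.X)\{a} + (b.0)\{a}))\{b} has moves ··a··> q1
  q1 = ((a.(rec X. (a.((a.X)\{a} + (b.0)\{a}))\{b}))\{a} + (b.0)\{a})\{b} has moves stopped
Trace ⟨a⟩ through Q, begin at {q0}:
  [1] a ⇒ {q1}
  — Q admits the full trace.
Trace ⟨a⟩ through P, begin at {p0}:
  [1] a ⇒ ∅ (P stuck)

traces(P) ≠ traces(Q) — witness ⟨a⟩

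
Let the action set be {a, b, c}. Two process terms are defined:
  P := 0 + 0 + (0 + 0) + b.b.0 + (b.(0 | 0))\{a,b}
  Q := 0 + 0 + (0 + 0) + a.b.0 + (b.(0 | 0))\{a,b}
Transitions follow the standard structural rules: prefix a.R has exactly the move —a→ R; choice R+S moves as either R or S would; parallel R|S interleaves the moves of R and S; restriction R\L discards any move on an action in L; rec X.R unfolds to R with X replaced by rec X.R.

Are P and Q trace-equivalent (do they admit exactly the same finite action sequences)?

trace-distinct — witness ⟨b⟩

LTS(P): 3 reachable states
  m0 = 0 + 0 + (0 + 0) + b.b.0 + (b.(0 | 0))\{a,b} :: =b=> m1
  m1 = b.0 :: =b=> m2
  m2 = 0 :: deadlocked
LTS(Q): 3 reachable states
  n0 = 0 + 0 + (0 + 0) + a.b.0 + (b.(0 | 0))\{a,b} :: =a=> n1
  n1 = b.0 :: =b=> n2
  n2 = 0 :: deadlocked
Executing b from P (initial set {m0}):
  after b @ step 1: {m1}
  P completes σ.
Executing b from Q (initial set {n0}):
  after b @ step 1: ∅  — Q cannot continue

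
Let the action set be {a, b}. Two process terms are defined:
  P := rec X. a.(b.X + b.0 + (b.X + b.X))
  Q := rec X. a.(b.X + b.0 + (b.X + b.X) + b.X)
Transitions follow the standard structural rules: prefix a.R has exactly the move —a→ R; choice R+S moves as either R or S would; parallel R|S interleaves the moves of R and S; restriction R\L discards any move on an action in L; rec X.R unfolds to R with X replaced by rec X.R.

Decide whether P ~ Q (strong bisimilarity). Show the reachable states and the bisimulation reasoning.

LTS(P): 3 reachable states
  s0 = rec X. a.(b.X + b.0 + (b.X + b.X)) ⊢ =a=> s1
  s1 = b.(rec X. a.(b.X + b.0 + (b.X + b.X))) + b.0 + (b.(rec X. a.(b.X + b.0 + (b.X + b.X))) + b.(rec X. a.(b.X + b.0 + (b.X + b.X)))) ⊢ =b=> s0, =b=> s2
  s2 = 0 ⊢ stopped
LTS(Q): 3 reachable states
  t0 = rec X. a.(b.X + b.0 + (b.X + b.X) + b.X) ⊢ =a=> t1
  t1 = b.(rec X. a.(b.X + b.0 + (b.X + b.X) + b.X)) + b.0 + (b.(rec X. a.(b.X + b.0 + (b.X + b.X) + b.X)) + b.(rec X. a.(b.X + b.0 + (b.X + b.X) + b.X))) + b.(rec X. a.(b.X + b.0 + (b.X + b.X) + b.X)) ⊢ =b=> t0, =b=> t2
  t2 = 0 ⊢ stopped
Bisimilarity quotient blocks:
  B0 = {s0, t0}
  B1 = {s1, t1}
  B2 = {s2, t2}
s0 ∈ B0, t0 ∈ B0 → same block

YES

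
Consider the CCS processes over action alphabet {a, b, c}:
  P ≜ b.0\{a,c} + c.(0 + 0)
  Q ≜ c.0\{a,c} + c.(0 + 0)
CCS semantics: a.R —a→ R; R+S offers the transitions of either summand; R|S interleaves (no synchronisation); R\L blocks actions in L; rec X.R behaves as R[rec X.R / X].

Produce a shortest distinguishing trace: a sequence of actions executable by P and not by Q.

b

Reachable graph of P (3 states):
  m0 = b.0\{a,c} + c.(0 + 0) | -b-> m1, -c-> m2
  m1 = 0\{a,c} | ∅
  m2 = 0 + 0 | ∅
Reachable graph of Q (3 states):
  n0 = c.0\{a,c} + c.(0 + 0) | -c-> n1, -c-> n2
  n1 = 0 + 0 | ∅
  n2 = 0\{a,c} | ∅
Run σ = ⟨b⟩ on P: start {m0}
  after b @ step 1: {m1}
  P completes σ.
Run σ = ⟨b⟩ on Q: start {n0}
  after b @ step 1: no successor for Q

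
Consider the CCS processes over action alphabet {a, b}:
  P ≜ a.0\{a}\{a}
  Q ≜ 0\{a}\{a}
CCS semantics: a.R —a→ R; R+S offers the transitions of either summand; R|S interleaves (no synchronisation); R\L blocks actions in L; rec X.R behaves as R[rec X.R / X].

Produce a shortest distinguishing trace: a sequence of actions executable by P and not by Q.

Reachable graph of P (2 states):
  p0 = a.0\{a}\{a} → —a→ p1
  p1 = 0\{a}\{a} → (no moves)
Reachable graph of Q (1 states):
  q0 = 0\{a}\{a} → (no moves)
Trace ⟨a⟩ through P, begin at {p0}:
  after a @ step 1: {p1}
  — P admits the full trace.
Trace ⟨a⟩ through Q, begin at {q0}:
  after a @ step 1: ∅  — Q cannot continue

a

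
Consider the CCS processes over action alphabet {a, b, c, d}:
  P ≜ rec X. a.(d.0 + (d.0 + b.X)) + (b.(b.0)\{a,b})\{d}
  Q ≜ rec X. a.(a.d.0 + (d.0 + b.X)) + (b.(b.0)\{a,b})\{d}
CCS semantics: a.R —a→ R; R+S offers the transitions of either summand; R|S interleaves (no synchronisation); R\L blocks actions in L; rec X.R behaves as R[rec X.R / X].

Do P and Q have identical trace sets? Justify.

LTS(P): 4 reachable states
  s0 = rec X. a.(d.0 + (d.0 + b.X)) + (b.(b.0)\{a,b})\{d} | -a-> s1, -b-> s2
  s1 = d.0 + (d.0 + b.(rec X. a.(d.0 + (d.0 + b.X)) + (b.(b.0)\{a,b})\{d})) | -b-> s0, -d-> s3
  s2 = (b.0)\{a,b}\{d} | ∅
  s3 = 0 | ∅
LTS(Q): 5 reachable states
  t0 = rec X. a.(a.d.0 + (d.0 + b.X)) + (b.(b.0)\{a,b})\{d} | -a-> t1, -b-> t2
  t1 = a.d.0 + (d.0 + b.(rec X. a.(a.d.0 + (d.0 + b.X)) + (b.(b.0)\{a,b})\{d})) | -a-> t3, -b-> t0, -d-> t4
  t2 = (b.0)\{a,b}\{d} | ∅
  t3 = d.0 | -d-> t4
  t4 = 0 | ∅
Executing aa from Q (initial set {t0}):
  step 1 (a): {t1}
  step 2 (a): {t3}
  ✓ Q
Executing aa from P (initial set {s0}):
  step 1 (a): {s1}
  step 2 (a): no successor for P

traces(P) ≠ traces(Q) — witness ⟨aa⟩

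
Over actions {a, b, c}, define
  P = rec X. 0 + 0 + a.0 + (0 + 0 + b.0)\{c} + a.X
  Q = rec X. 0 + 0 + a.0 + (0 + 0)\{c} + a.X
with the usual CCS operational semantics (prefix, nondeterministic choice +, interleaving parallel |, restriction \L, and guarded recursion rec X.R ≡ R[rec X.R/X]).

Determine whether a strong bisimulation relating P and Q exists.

P ≁ Q

Reachable graph of P (3 states):
  u0 = rec X. 0 + 0 + a.0 + (0 + 0 + b.0)\{c} + a.X | —a→ u0, —a→ u1, —b→ u2
  u1 = 0 | ∅
  u2 = 0\{c} | ∅
Reachable graph of Q (2 states):
  v0 = rec X. 0 + 0 + a.0 + (0 + 0)\{c} + a.X | —a→ v0, —a→ v1
  v1 = 0 | ∅
Bisimilarity quotient blocks:
  B0 = {u0}
  B1 = {u1, u2, v1}
  B2 = {v0}
u0 ∈ B0, v0 ∈ B2 → different blocks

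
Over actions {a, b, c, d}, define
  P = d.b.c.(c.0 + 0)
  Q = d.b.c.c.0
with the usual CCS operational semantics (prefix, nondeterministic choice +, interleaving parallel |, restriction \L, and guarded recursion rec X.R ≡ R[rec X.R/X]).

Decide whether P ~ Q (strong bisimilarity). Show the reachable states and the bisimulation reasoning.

bisimilar

Reachable graph of P (5 states):
  m0 = d.b.c.(c.0 + 0) → --d--▸ m1
  m1 = b.c.(c.0 + 0) → --b--▸ m2
  m2 = c.(c.0 + 0) → --c--▸ m3
  m3 = c.0 + 0 → --c--▸ m4
  m4 = 0 → (no moves)
Reachable graph of Q (5 states):
  n0 = d.b.c.c.0 → --d--▸ n1
  n1 = b.c.c.0 → --b--▸ n2
  n2 = c.c.0 → --c--▸ n3
  n3 = c.0 → --c--▸ n4
  n4 = 0 → (no moves)
Bisimilarity quotient blocks:
  B0 = {m0, n0}
  B1 = {m1, n1}
  B2 = {m2, n2}
  B3 = {m3, n3}
  B4 = {m4, n4}
m0 ∈ B0, n0 ∈ B0 → same block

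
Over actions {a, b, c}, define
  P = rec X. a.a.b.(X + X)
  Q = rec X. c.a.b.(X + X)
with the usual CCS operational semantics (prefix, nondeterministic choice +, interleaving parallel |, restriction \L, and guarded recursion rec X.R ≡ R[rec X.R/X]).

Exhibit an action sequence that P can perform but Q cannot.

a

LTS(P): 4 reachable states
  m0 = rec X. a.a.b.(X + X) | ··a··> m1
  m1 = a.b.((rec X. a.a.b.(X + X)) + (rec X. a.a.b.(X + X))) | ··a··> m2
  m2 = b.((rec X. a.a.b.(X + X)) + (rec X. a.a.b.(X + X))) | ··b··> m3
  m3 = (rec X. a.a.b.(X + X)) + (rec X. a.a.b.(X + X)) | ··a··> m1
LTS(Q): 4 reachable states
  n0 = rec X. c.a.b.(X + X) | ··c··> n1
  n1 = a.b.((rec X. c.a.b.(X + X)) + (rec X. c.a.b.(X + X))) | ··a··> n2
  n2 = b.((rec X. c.a.b.(X + X)) + (rec X. c.a.b.(X + X))) | ··b··> n3
  n3 = (rec X. c.a.b.(X + X)) + (rec X. c.a.b.(X + X)) | ··c··> n1
Executing a from P (initial set {m0}):
  after a @ step 1: {m1}
  — P admits the full trace.
Executing a from Q (initial set {n0}):
  after a @ step 1: no successor for Q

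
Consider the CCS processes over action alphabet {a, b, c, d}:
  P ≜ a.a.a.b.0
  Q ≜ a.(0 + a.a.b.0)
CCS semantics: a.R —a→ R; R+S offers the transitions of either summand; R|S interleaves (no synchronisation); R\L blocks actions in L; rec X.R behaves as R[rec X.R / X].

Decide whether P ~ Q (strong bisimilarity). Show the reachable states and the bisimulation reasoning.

P's transition system — 5 states:
  m0 = a.a.a.b.0 has moves —a→ m1
  m1 = a.a.b.0 has moves —a→ m2
  m2 = a.b.0 has moves —a→ m3
  m3 = b.0 has moves —b→ m4
  m4 = 0 has moves stopped
Q's transition system — 5 states:
  n0 = a.(0 + a.a.b.0) has moves —a→ n1
  n1 = 0 + a.a.b.0 has moves —a→ n2
  n2 = a.b.0 has moves —a→ n3
  n3 = b.0 has moves —b→ n4
  n4 = 0 has moves stopped
Partition-refinement fixed point:
  B0 = {m0, n0}
  B1 = {m1, n1}
  B2 = {m2, n2}
  B3 = {m3, n3}
  B4 = {m4, n4}
m0 ∈ B0, n0 ∈ B0 → same block

YES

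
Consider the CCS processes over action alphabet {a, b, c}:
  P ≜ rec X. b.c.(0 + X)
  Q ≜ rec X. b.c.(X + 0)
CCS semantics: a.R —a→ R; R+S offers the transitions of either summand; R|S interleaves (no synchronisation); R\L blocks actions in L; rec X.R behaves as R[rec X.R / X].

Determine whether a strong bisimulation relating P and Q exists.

P's transition system — 3 states:
  m0 = rec X. b.c.(0 + X) ⊢ =b=> m1
  m1 = c.(0 + (rec X. b.c.(0 + X))) ⊢ =c=> m2
  m2 = 0 + (rec X. b.c.(0 + X)) ⊢ =b=> m1
Q's transition system — 3 states:
  n0 = rec X. b.c.(X + 0) ⊢ =b=> n1
  n1 = c.((rec X. b.c.(X + 0)) + 0) ⊢ =c=> n2
  n2 = (rec X. b.c.(X + 0)) + 0 ⊢ =b=> n1
Partition-refinement fixed point:
  B0 = {m0, m2, n0, n2}
  B1 = {m1, n1}
m0 ∈ B0, n0 ∈ B0 → same block

P ~ Q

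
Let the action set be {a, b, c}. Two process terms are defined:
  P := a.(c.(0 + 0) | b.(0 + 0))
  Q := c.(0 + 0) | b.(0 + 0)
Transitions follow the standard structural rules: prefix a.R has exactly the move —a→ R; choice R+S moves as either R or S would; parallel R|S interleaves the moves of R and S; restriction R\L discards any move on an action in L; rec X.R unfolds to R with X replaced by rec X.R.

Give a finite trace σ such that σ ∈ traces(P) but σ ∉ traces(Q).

a

LTS(P): 5 reachable states
  s0 = a.(c.(0 + 0) | b.(0 + 0)) :: -a-> s1
  s1 = c.(0 + 0) | b.(0 + 0) :: -b-> s2, -c-> s3
  s2 = c.(0 + 0) | (0 + 0) :: -c-> s4
  s3 = (0 + 0) | b.(0 + 0) :: -b-> s4
  s4 = (0 + 0) | (0 + 0) :: ∅
LTS(Q): 4 reachable states
  t0 = c.(0 + 0) | b.(0 + 0) :: -b-> t1, -c-> t2
  t1 = c.(0 + 0) | (0 + 0) :: -c-> t3
  t2 = (0 + 0) | b.(0 + 0) :: -b-> t3
  t3 = (0 + 0) | (0 + 0) :: ∅
Executing a from P (initial set {s0}):
  after a @ step 1: {s1}
  P completes σ.
Executing a from Q (initial set {t0}):
  after a @ step 1: ∅ (Q stuck)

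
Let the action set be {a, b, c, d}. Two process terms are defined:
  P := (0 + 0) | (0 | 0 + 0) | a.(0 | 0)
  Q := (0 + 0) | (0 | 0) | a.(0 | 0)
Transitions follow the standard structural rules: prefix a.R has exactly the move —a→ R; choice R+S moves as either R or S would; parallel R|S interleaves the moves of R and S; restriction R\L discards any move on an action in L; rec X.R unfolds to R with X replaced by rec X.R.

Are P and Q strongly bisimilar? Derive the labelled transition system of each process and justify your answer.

P ~ Q

P's transition system — 2 states:
  m0 = (0 + 0) | (0 | 0 + 0) | a.(0 | 0) has moves =a=> m1
  m1 = (0 + 0) | (0 | 0 + 0) | (0 | 0) has moves (no moves)
Q's transition system — 2 states:
  n0 = (0 + 0) | (0 | 0) | a.(0 | 0) has moves =a=> n1
  n1 = (0 + 0) | (0 | 0) | (0 | 0) has moves (no moves)
Bisimilarity quotient blocks:
  B0 = {m0, n0}
  B1 = {m1, n1}
m0 ∈ B0, n0 ∈ B0 → same block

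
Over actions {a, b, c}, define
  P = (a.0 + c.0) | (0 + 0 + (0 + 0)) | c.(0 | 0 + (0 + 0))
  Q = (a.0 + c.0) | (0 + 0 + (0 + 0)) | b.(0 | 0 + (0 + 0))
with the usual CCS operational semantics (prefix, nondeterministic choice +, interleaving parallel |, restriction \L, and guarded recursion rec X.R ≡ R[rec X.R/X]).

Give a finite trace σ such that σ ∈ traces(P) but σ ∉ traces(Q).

ac

LTS(P): 4 reachable states
  m0 = (a.0 + c.0) | (0 + 0 + (0 + 0)) | c.(0 | 0 + (0 + 0)) | —a→ m1, —c→ m1, —c→ m2
  m1 = 0 | (0 + 0 + (0 + 0)) | c.(0 | 0 + (0 + 0)) | —c→ m3
  m2 = (a.0 + c.0) | (0 + 0 + (0 + 0)) | (0 | 0 + (0 + 0)) | —a→ m3, —c→ m3
  m3 = 0 | (0 + 0 + (0 + 0)) | (0 | 0 + (0 + 0)) | deadlocked
LTS(Q): 4 reachable states
  n0 = (a.0 + c.0) | (0 + 0 + (0 + 0)) | b.(0 | 0 + (0 + 0)) | —a→ n1, —b→ n2, —c→ n1
  n1 = 0 | (0 + 0 + (0 + 0)) | b.(0 | 0 + (0 + 0)) | —b→ n3
  n2 = (a.0 + c.0) | (0 + 0 + (0 + 0)) | (0 | 0 + (0 + 0)) | —a→ n3, —c→ n3
  n3 = 0 | (0 + 0 + (0 + 0)) | (0 | 0 + (0 + 0)) | deadlocked
Executing ac from P (initial set {m0}):
  [1] a ⇒ {m1}
  [2] c ⇒ {m3}
  — P admits the full trace.
Executing ac from Q (initial set {n0}):
  [1] a ⇒ {n1}
  [2] c ⇒ no successor for Q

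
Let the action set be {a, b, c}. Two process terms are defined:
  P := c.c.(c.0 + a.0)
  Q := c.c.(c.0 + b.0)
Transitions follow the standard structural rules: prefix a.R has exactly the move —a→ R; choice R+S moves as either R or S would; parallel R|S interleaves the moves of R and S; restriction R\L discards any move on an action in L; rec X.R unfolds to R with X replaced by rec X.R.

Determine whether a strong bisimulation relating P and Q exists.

not bisimilar

Reachable graph of P (4 states):
  s0 = c.c.(c.0 + a.0) | ··c··> s1
  s1 = c.(c.0 + a.0) | ··c··> s2
  s2 = c.0 + a.0 | ··a··> s3, ··c··> s3
  s3 = 0 | stopped
Reachable graph of Q (4 states):
  t0 = c.c.(c.0 + b.0) | ··c··> t1
  t1 = c.(c.0 + b.0) | ··c··> t2
  t2 = c.0 + b.0 | ··b··> t3, ··c··> t3
  t3 = 0 | stopped
Bisimilarity quotient blocks:
  B0 = {s0}
  B1 = {s1}
  B2 = {s2}
  B3 = {s3, t3}
  B4 = {t0}
  B5 = {t1}
  B6 = {t2}
s0 ∈ B0, t0 ∈ B4 → different blocks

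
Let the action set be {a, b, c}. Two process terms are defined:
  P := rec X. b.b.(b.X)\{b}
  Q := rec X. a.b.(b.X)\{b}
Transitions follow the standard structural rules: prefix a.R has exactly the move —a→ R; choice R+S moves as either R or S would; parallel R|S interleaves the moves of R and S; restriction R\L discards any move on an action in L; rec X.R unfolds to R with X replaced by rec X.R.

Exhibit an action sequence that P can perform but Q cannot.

b

P's transition system — 3 states:
  p0 = rec X. b.b.(b.X)\{b} → -b-> p1
  p1 = b.(b.(rec X. b.b.(b.X)\{b}))\{b} → -b-> p2
  p2 = (b.(rec X. b.b.(b.X)\{b}))\{b} → stopped
Q's transition system — 3 states:
  q0 = rec X. a.b.(b.X)\{b} → -a-> q1
  q1 = b.(b.(rec X. a.b.(b.X)\{b}))\{b} → -b-> q2
  q2 = (b.(rec X. a.b.(b.X)\{b}))\{b} → stopped
Executing b from P (initial set {p0}):
  [1] b ⇒ {p1}
  — P admits the full trace.
Executing b from Q (initial set {q0}):
  [1] b ⇒ ∅  — Q cannot continue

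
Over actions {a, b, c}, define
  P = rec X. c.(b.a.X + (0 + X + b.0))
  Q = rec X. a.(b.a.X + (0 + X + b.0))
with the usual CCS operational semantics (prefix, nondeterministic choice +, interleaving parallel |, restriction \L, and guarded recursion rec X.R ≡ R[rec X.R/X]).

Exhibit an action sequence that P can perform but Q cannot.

c

LTS(P): 4 reachable states
  u0 = rec X. c.(b.a.X + (0 + X + b.0)) → ··c··> u1
  u1 = b.a.(rec X. c.(b.a.X + (0 + X + b.0))) + (0 + (rec X. c.(b.a.X + (0 + X + b.0))) + b.0) → ··b··> u2, ··b··> u3, ··c··> u1
  u2 = 0 → stopped
  u3 = a.(rec X. c.(b.a.X + (0 + X + b.0))) → ··a··> u0
LTS(Q): 4 reachable states
  v0 = rec X. a.(b.a.X + (0 + X + b.0)) → ··a··> v1
  v1 = b.a.(rec X. a.(b.a.X + (0 + X + b.0))) + (0 + (rec X. a.(b.a.X + (0 + X + b.0))) + b.0) → ··a··> v1, ··b··> v2, ··b··> v3
  v2 = 0 → stopped
  v3 = a.(rec X. a.(b.a.X + (0 + X + b.0))) → ··a··> v0
Run σ = ⟨c⟩ on P: start {u0}
  [1] c ⇒ {u1}
  — P admits the full trace.
Run σ = ⟨c⟩ on Q: start {v0}
  [1] c ⇒ ∅  — Q cannot continue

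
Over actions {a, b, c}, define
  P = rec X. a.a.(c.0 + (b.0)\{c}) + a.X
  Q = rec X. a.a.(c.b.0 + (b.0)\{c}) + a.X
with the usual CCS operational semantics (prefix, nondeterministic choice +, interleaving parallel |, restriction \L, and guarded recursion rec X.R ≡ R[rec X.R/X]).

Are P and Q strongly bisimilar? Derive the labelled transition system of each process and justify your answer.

LTS(P): 5 reachable states
  u0 = rec X. a.a.(c.0 + (b.0)\{c}) + a.X | =a=> u0, =a=> u1
  u1 = a.(c.0 + (b.0)\{c}) | =a=> u2
  u2 = c.0 + (b.0)\{c} | =b=> u3, =c=> u4
  u3 = 0\{c} | stopped
  u4 = 0 | stopped
LTS(Q): 6 reachable states
  v0 = rec X. a.a.(c.b.0 + (b.0)\{c}) + a.X | =a=> v0, =a=> v1
  v1 = a.(c.b.0 + (b.0)\{c}) | =a=> v2
  v2 = c.b.0 + (b.0)\{c} | =b=> v3, =c=> v4
  v3 = 0\{c} | stopped
  v4 = b.0 | =b=> v5
  v5 = 0 | stopped
Partition-refinement fixed point:
  B0 = {u0}
  B1 = {u1}
  B2 = {u2}
  B3 = {u3, u4, v3, v5}
  B4 = {v0}
  B5 = {v1}
  B6 = {v2}
  B7 = {v4}
u0 ∈ B0, v0 ∈ B4 → different blocks

NO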